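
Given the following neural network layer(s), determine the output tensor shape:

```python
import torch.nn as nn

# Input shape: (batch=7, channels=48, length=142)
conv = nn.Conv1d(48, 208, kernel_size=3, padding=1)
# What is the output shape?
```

Input: (7, 48, 142) -> Output: (7, 208, 142)

Answer: (7, 208, 142)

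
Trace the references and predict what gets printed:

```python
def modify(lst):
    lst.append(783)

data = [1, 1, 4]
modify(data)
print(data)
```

Key concept: function modifies passed list.
Step by step:
`data = [1, 1, 4]` → data = [1, 1, 4]
`modify(data)` → data = [1, 1, 4, 783]
`print(data)` → prints [1, 1, 4, 783]

Answer: [1, 1, 4, 783]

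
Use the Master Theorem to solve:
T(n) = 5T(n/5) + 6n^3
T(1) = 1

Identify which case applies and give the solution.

a=5, b=5, f(n)=6n^3. log_5(5) = 1. Since c=3 > 1 and the regularity condition holds (5(n/5)^3 = (5/5^3)n^3 with 5/5^3 < 1), Case 3 applies: T(n) = Θ(f(n)) = O(n^3).

Answer: O(n^3) - Case 3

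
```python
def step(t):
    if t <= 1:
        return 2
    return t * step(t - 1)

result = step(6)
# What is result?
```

step(6) = 6 * 5 * 4 * 3 * 2 * 2 = 1440

Answer: 1440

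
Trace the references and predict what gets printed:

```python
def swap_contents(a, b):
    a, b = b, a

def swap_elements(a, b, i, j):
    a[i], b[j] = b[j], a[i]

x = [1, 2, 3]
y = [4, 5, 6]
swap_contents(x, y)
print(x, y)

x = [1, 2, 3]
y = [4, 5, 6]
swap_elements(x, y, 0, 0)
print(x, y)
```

Key concept: parameter rebinding vs mutation.
Step by step:
`x = [1, 2, 3]` → x = [1, 2, 3]
`y = [4, 5, 6]` → y = [4, 5, 6]
`swap_contents(x, y)` → no visible change to tracked variables
`print(x, y)` → prints [1, 2, 3] [4, 5, 6]
`x = [1, 2, 3]` → x = [1, 2, 3]
`y = [4, 5, 6]` → y = [4, 5, 6]
`swap_elements(x, y, 0, 0)` → x = [4, 2, 3]; y = [1, 5, 6]
`print(x, y)` → prints [4, 2, 3] [1, 5, 6]

Answer:
[1, 2, 3] [4, 5, 6]
[4, 2, 3] [1, 5, 6]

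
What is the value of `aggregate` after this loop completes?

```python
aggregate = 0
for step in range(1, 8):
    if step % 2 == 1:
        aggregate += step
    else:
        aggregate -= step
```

Add odd, subtract even
`aggregate` takes the values: 0 → 1 → -1 → 2 → -2 → 3 → -3 → 4

Answer: 4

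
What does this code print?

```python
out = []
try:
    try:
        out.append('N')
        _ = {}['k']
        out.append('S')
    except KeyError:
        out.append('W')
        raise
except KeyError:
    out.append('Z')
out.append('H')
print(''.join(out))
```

Execution trace: 'N' (inner try body) → 'W' (inner except KeyError) → 'Z' (outer except KeyError) → 'H' (after the try/except). Output: NWZH

Answer: NWZH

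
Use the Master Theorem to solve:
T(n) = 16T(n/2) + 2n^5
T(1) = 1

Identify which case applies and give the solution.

a=16, b=2, f(n)=2n^5. log_2(16) = 4. Since c=5 > 4 and the regularity condition holds (16(n/2)^5 = (16/2^5)n^5 with 16/2^5 < 1), Case 3 applies: T(n) = Θ(f(n)) = O(n^5).

Answer: O(n^5) - Case 3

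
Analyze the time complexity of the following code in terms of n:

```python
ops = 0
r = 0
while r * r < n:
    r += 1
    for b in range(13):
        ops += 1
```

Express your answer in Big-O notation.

Each loop level contributes: √n × 1. Multiplying the contributions gives O(√n).

Answer: O(√n)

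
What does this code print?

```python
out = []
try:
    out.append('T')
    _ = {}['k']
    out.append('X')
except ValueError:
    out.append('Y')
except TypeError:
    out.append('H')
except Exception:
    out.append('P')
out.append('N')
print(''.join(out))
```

Execution trace: 'T' (try body) → 'P' (except Exception) → 'N' (after the try/except). Output: TPN

Answer: TPN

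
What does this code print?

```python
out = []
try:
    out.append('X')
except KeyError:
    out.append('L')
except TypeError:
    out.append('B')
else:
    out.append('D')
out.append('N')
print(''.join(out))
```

Execution trace: 'X' (try body, no exception) → 'D' (else) → 'N' (after the try/except). Output: XDN

Answer: XDN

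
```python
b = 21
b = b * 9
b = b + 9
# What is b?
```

Trace:
`b = 21` → b = 21
`b = b * 9` → b = 189
`b = b + 9` → b = 198
So b = 198

Answer: 198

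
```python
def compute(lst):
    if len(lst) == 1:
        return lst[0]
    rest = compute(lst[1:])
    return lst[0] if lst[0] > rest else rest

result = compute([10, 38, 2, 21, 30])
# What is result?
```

Recursive max over [10, 38, 2, 21, 30] = 38

Answer: 38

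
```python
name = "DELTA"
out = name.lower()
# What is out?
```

Trace:
`name = "DELTA"` → name = 'DELTA'
`out = name.lower()` → out = 'delta'
So out = 'delta'

Answer: 'delta'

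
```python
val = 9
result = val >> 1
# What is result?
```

Trace:
`val = 9` → val = 9
`result = val >> 1` → result = 4
So result = 4

Answer: 4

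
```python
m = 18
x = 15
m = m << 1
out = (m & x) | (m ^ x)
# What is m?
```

Trace:
`m = 18` → m = 18
`x = 15` → x = 15
`m = m << 1` → m = 36
`out = (m & x) | (m ^ x)` → out = 47
So m = 36

Answer: 36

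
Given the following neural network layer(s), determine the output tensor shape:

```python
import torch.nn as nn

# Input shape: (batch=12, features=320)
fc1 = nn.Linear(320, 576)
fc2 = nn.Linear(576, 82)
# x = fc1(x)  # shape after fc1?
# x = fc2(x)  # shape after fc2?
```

Input: (12, 320) -> after fc1: (12, 576) -> Output: (12, 82)

Answer: (12, 82)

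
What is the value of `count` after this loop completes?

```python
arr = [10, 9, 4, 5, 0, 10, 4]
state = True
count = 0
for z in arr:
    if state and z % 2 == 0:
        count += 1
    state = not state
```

Count even values at even positions
`count` takes the values: 0 → 1 → 2 → 3 → 4

Answer: 4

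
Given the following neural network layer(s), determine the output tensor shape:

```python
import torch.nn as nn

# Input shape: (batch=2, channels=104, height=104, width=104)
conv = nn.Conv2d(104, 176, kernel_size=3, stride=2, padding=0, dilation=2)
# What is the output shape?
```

Input: (2, 104, 104, 104) -> Output: (2, 176, 50, 50)

Answer: (2, 176, 50, 50)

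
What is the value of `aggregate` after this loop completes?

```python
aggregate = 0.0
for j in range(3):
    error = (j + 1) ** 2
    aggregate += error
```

Sum of squared losses 1² + 2² + ... + 3²
`aggregate` takes the values: 0.0 → 1.0 → 5.0 → 14.0

Answer: 14.0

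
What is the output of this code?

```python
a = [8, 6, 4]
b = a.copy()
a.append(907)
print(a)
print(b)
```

Key concept: list.copy() creates independent copy.
Step by step:
`a = [8, 6, 4]` → a = [8, 6, 4]
`b = a.copy()` → b = [8, 6, 4]
`a.append(907)` → a = [8, 6, 4, 907]
`print(a)` → prints [8, 6, 4, 907]
`print(b)` → prints [8, 6, 4]

Answer:
[8, 6, 4, 907]
[8, 6, 4]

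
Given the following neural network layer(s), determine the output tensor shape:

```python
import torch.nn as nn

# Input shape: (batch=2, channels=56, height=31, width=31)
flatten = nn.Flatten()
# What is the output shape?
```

Input: (2, 56, 31, 31) -> Output: (2, 53816)

Answer: (2, 53816)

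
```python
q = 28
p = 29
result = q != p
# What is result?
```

Trace:
`q = 28` → q = 28
`p = 29` → p = 29
`result = q != p` → result = True
So result = True

Answer: True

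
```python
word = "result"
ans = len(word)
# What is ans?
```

Trace:
`word = "result"` → word = 'result'
`ans = len(word)` → ans = 6
So ans = 6

Answer: 6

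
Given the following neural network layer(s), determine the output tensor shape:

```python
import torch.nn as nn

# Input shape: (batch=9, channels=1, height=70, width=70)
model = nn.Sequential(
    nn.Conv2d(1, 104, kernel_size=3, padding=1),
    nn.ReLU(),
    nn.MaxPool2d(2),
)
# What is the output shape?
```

Input: (9, 1, 70, 70) -> after Conv2d: (9, 104, 70, 70) -> after ReLU: (9, 104, 70, 70) -> Output: (9, 104, 35, 35)

Answer: (9, 104, 35, 35)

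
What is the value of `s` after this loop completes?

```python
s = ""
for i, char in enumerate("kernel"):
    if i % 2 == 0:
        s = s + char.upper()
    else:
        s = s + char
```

Uppercase even positions in 'kernel'
`s` takes the values: "" → "K" → "Ke" → "KeR" → "KeRn" → "KeRnE" → "KeRnEl"

Answer: "KeRnEl"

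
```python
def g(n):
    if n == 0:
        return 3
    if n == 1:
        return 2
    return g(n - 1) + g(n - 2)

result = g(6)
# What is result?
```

Build up from base cases: g(0)=3, g(1)=2, g(2)=5, g(3)=7, g(4)=12, g(5)=19, g(6)=31

Answer: 31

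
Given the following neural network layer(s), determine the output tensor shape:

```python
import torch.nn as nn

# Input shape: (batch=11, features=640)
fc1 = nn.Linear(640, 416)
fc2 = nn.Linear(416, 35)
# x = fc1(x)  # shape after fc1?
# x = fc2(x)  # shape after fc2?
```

Input: (11, 640) -> after fc1: (11, 416) -> Output: (11, 35)

Answer: (11, 35)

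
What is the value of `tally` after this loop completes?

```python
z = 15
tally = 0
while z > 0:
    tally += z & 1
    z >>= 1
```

Count set bits in 15 (binary: 0b1111)
`tally` takes the values: 0 → 1 → 2 → 3 → 4

Answer: 4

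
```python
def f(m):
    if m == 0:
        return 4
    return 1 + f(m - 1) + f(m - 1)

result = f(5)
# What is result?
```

f(m) = 1 + 2·f(m-1), f(0)=4. Closed form: (4+1)·2^5 - 1 = 159.

Answer: 159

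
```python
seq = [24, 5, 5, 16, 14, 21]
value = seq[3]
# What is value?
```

Trace:
`seq = [24, 5, 5, 16, 14, 21]` → seq = [24, 5, 5, 16, 14, 21]
`value = seq[3]` → value = 16
So value = 16

Answer: 16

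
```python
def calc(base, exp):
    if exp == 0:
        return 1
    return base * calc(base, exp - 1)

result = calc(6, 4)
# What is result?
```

calc(6, 4) = 6 * 6 * 6 * 6 = 1296

Answer: 1296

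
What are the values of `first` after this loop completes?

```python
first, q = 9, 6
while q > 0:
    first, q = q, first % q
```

GCD of 9 and 6
`first` takes the values: 9 → 6 → 3

Answer: 3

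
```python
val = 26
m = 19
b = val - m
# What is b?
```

Trace:
`val = 26` → val = 26
`m = 19` → m = 19
`b = val - m` → b = 7
So b = 7

Answer: 7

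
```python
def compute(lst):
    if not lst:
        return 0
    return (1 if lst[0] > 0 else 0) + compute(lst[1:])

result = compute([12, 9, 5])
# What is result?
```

Count of positive elements in [12, 9, 5] = 3

Answer: 3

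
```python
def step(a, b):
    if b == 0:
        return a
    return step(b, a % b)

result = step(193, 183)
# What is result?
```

step(193, 183) -> step(183, 10) -> step(10, 3) -> step(3, 1) -> step(1, 0) -> 1

Answer: 1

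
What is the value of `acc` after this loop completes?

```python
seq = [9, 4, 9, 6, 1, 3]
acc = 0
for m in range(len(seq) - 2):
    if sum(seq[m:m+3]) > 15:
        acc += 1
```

Count windows with sum > 15
`acc` takes the values: 0 → 1 → 2 → 3

Answer: 3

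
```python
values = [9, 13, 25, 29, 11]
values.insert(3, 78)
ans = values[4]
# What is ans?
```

Trace:
`values = [9, 13, 25, 29, 11]` → values = [9, 13, 25, 29, 11]
`values.insert(3, 78)` → values = [9, 13, 25, 78, 29, 11]
`ans = values[4]` → ans = 29
So ans = 29

Answer: 29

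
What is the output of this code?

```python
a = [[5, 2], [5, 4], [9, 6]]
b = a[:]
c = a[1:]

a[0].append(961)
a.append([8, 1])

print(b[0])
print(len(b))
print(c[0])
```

Key concept: slice with nested mutation.
Step by step:
`a = [[5, 2], [5, 4], [9, 6]]` → a = [[5, 2], [5, 4], [9, 6]]
`b = a[:]` → b = [[5, 2], [5, 4], [9, 6]]
`c = a[1:]` → c = [[5, 4], [9, 6]]
`a[0].append(961)` → a = [[5, 2, 961], [5, 4], [9, 6]]; b = [[5, 2, 961], [5, 4], [9, 6]]
`a.append([8, 1])` → a = [[5, 2, 961], [5, 4], [9, 6], [8, 1]]
`print(b[0])` → prints [5, 2, 961]
`print(len(b))` → prints 3
`print(c[0])` → prints [5, 4]

Answer:
[5, 2, 961]
3
[5, 4]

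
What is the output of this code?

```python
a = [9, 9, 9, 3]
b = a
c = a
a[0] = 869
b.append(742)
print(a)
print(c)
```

Key concept: multiple aliases.
Step by step:
`a = [9, 9, 9, 3]` → a = [9, 9, 9, 3]
`b = a` → b = [9, 9, 9, 3] (same object as a)
`c = a` → c = [9, 9, 9, 3] (same object as a, b)
`a[0] = 869` → a = [869, 9, 9, 3] (same object as b, c); b = [869, 9, 9, 3] (same object as a, c); c = [869, 9, 9, 3] (same object as a, b)
`b.append(742)` → a = [869, 9, 9, 3, 742] (same object as b, c); b = [869, 9, 9, 3, 742] (same object as a, c); c = [869, 9, 9, 3, 742] (same object as a, b)
`print(a)` → prints [869, 9, 9, 3, 742]
`print(c)` → prints [869, 9, 9, 3, 742]

Answer:
[869, 9, 9, 3, 742]
[869, 9, 9, 3, 742]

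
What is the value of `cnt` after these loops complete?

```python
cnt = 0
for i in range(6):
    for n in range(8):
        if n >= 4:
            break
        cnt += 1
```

Inner breaks at 4, outer runs 6 times
`cnt` takes the values: 0 → 1 → 2 → 3 → 4 → 5 → 6 → 7 → 8 → 9 → 10 → 11 → 12 → 13 → 14 → 15 → 16 → 17 → 18 → 19 → 20 → 21 → 22 → 23 → 24

Answer: 24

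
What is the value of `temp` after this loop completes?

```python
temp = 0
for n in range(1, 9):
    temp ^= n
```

XOR of 1 to 8
`temp` takes the values: 0 → 1 → 3 → 0 → 4 → 1 → 7 → 0 → 8

Answer: 8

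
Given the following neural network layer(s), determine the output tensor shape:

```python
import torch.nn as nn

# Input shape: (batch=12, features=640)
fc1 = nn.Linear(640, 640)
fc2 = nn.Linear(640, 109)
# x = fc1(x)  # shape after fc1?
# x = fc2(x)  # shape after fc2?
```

Input: (12, 640) -> after fc1: (12, 640) -> Output: (12, 109)

Answer: (12, 109)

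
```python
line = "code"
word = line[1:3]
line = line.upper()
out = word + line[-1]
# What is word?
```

Trace:
`line = "code"` → line = 'code'
`word = line[1:3]` → word = 'od'
`line = line.upper()` → line = 'CODE'
`out = word + line[-1]` → out = 'odE'
So word = 'od'

Answer: 'od'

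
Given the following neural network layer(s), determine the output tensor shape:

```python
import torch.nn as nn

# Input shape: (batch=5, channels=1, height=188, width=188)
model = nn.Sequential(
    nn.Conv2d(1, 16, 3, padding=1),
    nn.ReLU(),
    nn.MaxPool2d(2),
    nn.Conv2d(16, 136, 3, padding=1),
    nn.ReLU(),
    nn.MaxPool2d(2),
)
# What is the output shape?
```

Input: (5, 1, 188, 188) -> after first Conv2d: (5, 16, 188, 188) -> after first MaxPool2d: (5, 16, 94, 94) -> after second Conv2d: (5, 136, 94, 94) -> Output: (5, 136, 47, 47)

Answer: (5, 136, 47, 47)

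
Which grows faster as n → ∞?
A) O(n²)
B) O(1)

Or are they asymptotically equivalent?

O(n²) vs O(1): Higher order terms dominate.

Answer: A) O(n²) grows faster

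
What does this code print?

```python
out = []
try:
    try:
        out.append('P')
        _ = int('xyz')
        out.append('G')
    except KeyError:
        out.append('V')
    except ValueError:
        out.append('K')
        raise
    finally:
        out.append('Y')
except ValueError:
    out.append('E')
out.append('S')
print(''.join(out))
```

Execution trace: 'P' (inner try body) → 'K' (inner except ValueError) → 'Y' (inner finally) → 'E' (outer except ValueError) → 'S' (after the try/except). Output: PKYES

Answer: PKYES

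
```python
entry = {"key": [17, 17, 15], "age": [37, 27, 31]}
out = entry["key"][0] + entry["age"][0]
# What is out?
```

Trace:
`entry = {"key": [17, 17, 15], "age": [37, 27, 31]}` → entry = {'key': [17, 17, 15], 'age': [37, 27, 31]}
`out = entry["key"][0] + entry["age"][0]` → out = 54
So out = 54

Answer: 54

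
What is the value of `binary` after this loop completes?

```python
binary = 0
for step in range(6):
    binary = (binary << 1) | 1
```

Build 6 consecutive 1-bits: 0b111111
`binary` takes the values: 0 → 1 → 3 → 7 → 15 → 31 → 63

Answer: 63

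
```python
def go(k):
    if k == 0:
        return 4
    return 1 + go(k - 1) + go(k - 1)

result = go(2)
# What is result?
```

go(k) = 1 + 2·go(k-1), go(0)=4. Closed form: (4+1)·2^2 - 1 = 19.

Answer: 19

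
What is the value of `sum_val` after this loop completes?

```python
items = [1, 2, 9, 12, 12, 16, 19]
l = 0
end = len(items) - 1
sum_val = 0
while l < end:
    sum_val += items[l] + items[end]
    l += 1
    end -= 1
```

Sum of pairs from ends
`sum_val` takes the values: 0 → 20 → 38 → 59

Answer: 59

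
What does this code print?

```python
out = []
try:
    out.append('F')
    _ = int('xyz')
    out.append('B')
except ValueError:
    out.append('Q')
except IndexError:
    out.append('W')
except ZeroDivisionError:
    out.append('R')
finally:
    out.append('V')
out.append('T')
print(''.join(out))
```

Execution trace: 'F' (try body) → 'Q' (except ValueError) → 'V' (finally) → 'T' (after the try/except). Output: FQVT

Answer: FQVT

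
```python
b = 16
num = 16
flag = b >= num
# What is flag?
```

Trace:
`b = 16` → b = 16
`num = 16` → num = 16
`flag = b >= num` → flag = True
So flag = True

Answer: True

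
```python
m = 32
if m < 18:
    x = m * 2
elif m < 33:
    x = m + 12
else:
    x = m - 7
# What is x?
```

Trace:
`m = 32` → m = 32
`if m < 18: ...` → m < 18 is False, m < 33 is True → x = 44
So x = 44

Answer: 44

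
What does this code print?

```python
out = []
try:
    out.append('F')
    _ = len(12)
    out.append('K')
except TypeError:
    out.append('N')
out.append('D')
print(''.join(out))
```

Execution trace: 'F' (try body) → 'N' (except TypeError) → 'D' (after the try/except). Output: FND

Answer: FND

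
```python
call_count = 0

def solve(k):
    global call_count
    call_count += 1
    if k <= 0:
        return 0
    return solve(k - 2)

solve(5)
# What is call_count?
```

Linear recursion stepping by 2: 4 calls from k=5 down to ≤0.

Answer: 4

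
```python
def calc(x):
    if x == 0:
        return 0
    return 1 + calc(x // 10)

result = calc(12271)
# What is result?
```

Count of digits of 12271: 5

Answer: 5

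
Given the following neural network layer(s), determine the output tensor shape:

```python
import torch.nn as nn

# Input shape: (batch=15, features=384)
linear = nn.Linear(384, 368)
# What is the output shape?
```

Input: (15, 384) -> Output: (15, 368)

Answer: (15, 368)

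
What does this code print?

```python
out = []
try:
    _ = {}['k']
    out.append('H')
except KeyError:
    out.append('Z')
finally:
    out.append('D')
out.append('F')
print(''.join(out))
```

Execution trace: 'Z' (except KeyError) → 'D' (finally) → 'F' (after the try/except). Output: ZDF

Answer: ZDF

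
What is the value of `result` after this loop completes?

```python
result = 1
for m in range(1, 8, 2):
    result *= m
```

Product of 1, 3, 5, ... up to 7
`result` takes the values: 1 → 3 → 15 → 105

Answer: 105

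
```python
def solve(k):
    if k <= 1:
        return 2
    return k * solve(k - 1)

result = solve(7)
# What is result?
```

solve(7) = 7 * 6 * 5 * 4 * 3 * 2 * 2 = 10080

Answer: 10080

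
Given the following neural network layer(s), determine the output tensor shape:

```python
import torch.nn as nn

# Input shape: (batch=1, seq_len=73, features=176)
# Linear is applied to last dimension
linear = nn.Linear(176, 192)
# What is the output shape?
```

Input: (1, 73, 176) -> Output: (1, 73, 192)

Answer: (1, 73, 192)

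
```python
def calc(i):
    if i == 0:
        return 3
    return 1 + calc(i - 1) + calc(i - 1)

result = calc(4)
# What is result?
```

calc(i) = 1 + 2·calc(i-1), calc(0)=3. Closed form: (3+1)·2^4 - 1 = 63.

Answer: 63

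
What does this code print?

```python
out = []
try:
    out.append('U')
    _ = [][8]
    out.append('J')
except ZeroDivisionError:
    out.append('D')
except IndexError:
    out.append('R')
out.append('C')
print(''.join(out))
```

Execution trace: 'U' (try body) → 'R' (except IndexError) → 'C' (after the try/except). Output: URC

Answer: URC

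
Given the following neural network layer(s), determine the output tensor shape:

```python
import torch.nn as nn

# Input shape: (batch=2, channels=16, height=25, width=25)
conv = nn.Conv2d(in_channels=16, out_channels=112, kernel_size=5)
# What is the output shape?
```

Input: (2, 16, 25, 25) -> Output: (2, 112, 21, 21)

Answer: (2, 112, 21, 21)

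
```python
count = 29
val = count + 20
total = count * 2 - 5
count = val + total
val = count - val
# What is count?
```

Trace:
`count = 29` → count = 29
`val = count + 20` → val = 49
`total = count * 2 - 5` → total = 53
`count = val + total` → count = 102
`val = count - val` → val = 53
So count = 102

Answer: 102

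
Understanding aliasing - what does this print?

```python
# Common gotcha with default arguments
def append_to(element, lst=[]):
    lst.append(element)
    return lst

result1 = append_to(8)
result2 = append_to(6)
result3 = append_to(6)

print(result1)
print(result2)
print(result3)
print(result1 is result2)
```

Key concept: mutable default argument gotcha.
Step by step:
`result1 = append_to(8)` → result1 = [8]
`result2 = append_to(6)` → result1 = [8, 6] (same object as result2); result2 = [8, 6] (same object as result1)
`result3 = append_to(6)` → result1 = [8, 6, 6] (same object as result2, result3); result2 = [8, 6, 6] (same object as result1, result3); result3 = [8, 6, 6] (same object as result1, result2)
`print(result1)` → prints [8, 6, 6]
`print(result2)` → prints [8, 6, 6]
`print(result3)` → prints [8, 6, 6]
`print(result1 is result2)` → prints True

Answer:
[8, 6, 6]
[8, 6, 6]
[8, 6, 6]
True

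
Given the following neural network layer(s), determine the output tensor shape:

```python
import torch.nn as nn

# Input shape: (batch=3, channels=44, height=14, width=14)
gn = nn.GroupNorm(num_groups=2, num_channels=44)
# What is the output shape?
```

Input: (3, 44, 14, 14) -> Output: (3, 44, 14, 14)

Answer: (3, 44, 14, 14)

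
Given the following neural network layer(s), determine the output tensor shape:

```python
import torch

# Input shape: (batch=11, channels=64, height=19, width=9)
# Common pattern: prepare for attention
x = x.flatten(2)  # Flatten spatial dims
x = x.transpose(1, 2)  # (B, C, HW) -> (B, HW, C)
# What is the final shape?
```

Input: (11, 64, 19, 9) -> after flatten(2): (11, 64, 171) -> Output: (11, 171, 64)

Answer: (11, 171, 64)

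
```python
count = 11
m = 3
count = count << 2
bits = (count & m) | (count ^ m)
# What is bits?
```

Trace:
`count = 11` → count = 11
`m = 3` → m = 3
`count = count << 2` → count = 44
`bits = (count & m) | (count ^ m)` → bits = 47
So bits = 47

Answer: 47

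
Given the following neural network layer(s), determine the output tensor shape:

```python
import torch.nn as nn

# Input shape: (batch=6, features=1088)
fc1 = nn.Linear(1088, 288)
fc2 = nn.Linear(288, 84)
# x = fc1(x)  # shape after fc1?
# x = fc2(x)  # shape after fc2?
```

Input: (6, 1088) -> after fc1: (6, 288) -> Output: (6, 84)

Answer: (6, 84)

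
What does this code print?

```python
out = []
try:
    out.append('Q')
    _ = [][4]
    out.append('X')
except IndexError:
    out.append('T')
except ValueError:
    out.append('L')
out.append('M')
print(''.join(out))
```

Execution trace: 'Q' (try body) → 'T' (except IndexError) → 'M' (after the try/except). Output: QTM

Answer: QTM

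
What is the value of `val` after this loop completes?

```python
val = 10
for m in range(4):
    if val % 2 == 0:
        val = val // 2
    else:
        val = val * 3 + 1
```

Collatz-style transformation from 10
`val` takes the values: 10 → 5 → 16 → 8 → 4

Answer: 4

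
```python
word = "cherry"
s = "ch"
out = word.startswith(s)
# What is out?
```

Trace:
`word = "cherry"` → word = 'cherry'
`s = "ch"` → s = 'ch'
`out = word.startswith(s)` → out = True
So out = True

Answer: True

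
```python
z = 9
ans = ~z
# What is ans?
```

Trace:
`z = 9` → z = 9
`ans = ~z` → ans = -10
So ans = -10

Answer: -10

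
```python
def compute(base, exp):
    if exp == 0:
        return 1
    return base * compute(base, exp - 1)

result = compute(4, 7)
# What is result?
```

compute(4, 7) = 4 * 4 * 4 * 4 * 4 * 4 * 4 = 16384

Answer: 16384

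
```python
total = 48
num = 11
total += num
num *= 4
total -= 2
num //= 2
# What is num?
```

Trace:
`total = 48` → total = 48
`num = 11` → num = 11
`total += num` → total = 59
`num *= 4` → num = 44
`total -= 2` → total = 57
`num //= 2` → num = 22
So num = 22

Answer: 22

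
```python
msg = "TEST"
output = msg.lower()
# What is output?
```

Trace:
`msg = "TEST"` → msg = 'TEST'
`output = msg.lower()` → output = 'test'
So output = 'test'

Answer: 'test'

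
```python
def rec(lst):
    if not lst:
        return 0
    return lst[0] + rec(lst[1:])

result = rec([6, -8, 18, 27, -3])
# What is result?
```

6 + (-8) + 18 + 27 + (-3) + 0 = 40

Answer: 40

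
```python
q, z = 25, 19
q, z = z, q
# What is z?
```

Trace:
`q, z = 25, 19` → q = 25; z = 19
`q, z = z, q` → q = 19; z = 25
So z = 25

Answer: 25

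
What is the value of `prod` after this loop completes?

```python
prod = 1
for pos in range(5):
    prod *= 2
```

2^5 = 32
`prod` takes the values: 1 → 2 → 4 → 8 → 16 → 32

Answer: 32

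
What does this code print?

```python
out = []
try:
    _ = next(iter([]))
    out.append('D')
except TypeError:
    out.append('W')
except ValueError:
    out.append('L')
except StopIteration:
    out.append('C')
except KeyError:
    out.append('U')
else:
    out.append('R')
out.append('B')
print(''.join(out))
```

Execution trace: 'C' (except StopIteration) → 'B' (after the try/except). Output: CB

Answer: CB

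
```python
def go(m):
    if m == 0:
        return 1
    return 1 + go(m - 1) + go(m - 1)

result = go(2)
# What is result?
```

go(m) = 1 + 2·go(m-1), go(0)=1. Closed form: (1+1)·2^2 - 1 = 7.

Answer: 7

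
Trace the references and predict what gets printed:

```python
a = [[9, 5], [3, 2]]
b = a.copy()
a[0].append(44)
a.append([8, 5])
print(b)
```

Key concept: shallow copy with nested lists.
Step by step:
`a = [[9, 5], [3, 2]]` → a = [[9, 5], [3, 2]]
`b = a.copy()` → b = [[9, 5], [3, 2]]
`a[0].append(44)` → a = [[9, 5, 44], [3, 2]]; b = [[9, 5, 44], [3, 2]]
`a.append([8, 5])` → a = [[9, 5, 44], [3, 2], [8, 5]]
`print(b)` → prints [[9, 5, 44], [3, 2]]

Answer: [[9, 5, 44], [3, 2]]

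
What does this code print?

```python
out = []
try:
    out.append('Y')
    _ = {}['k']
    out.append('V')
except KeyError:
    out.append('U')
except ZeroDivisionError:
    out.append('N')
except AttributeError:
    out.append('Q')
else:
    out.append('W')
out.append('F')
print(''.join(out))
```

Execution trace: 'Y' (try body) → 'U' (except KeyError) → 'F' (after the try/except). Output: YUF

Answer: YUF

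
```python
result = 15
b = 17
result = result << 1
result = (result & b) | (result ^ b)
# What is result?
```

Trace:
`result = 15` → result = 15
`b = 17` → b = 17
`result = result << 1` → result = 30
`result = (result & b) | (result ^ b)` → result = 31
So result = 31

Answer: 31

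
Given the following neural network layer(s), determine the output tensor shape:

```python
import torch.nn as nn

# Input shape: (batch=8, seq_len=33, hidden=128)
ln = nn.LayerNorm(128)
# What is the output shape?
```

Input: (8, 33, 128) -> Output: (8, 33, 128)

Answer: (8, 33, 128)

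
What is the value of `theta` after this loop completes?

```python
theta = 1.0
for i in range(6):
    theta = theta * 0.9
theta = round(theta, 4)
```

Exponential decay: 1.0 * 0.9^6
`theta` takes the values: 1.0 → 0.9 → 0.81 → 0.729 → 0.6561 → 0.59049 → 0.531441 → 0.5314

Answer: 0.5314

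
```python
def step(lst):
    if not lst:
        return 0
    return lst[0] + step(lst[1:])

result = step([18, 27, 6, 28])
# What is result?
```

18 + 27 + 6 + 28 + 0 = 79

Answer: 79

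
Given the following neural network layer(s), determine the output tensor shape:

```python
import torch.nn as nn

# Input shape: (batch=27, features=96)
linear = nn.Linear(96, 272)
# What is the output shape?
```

Input: (27, 96) -> Output: (27, 272)

Answer: (27, 272)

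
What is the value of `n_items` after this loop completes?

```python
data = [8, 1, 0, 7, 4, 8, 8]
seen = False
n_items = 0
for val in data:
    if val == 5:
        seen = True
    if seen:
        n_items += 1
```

Count elements after first 5 in [8, 1, 0, 7, 4, 8, 8]
`n_items` takes the values: 0

Answer: 0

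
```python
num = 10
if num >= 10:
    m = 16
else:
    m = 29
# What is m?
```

Trace:
`num = 10` → num = 10
`if num >= 10: ...` → num >= 10 is True → m = 16
So m = 16

Answer: 16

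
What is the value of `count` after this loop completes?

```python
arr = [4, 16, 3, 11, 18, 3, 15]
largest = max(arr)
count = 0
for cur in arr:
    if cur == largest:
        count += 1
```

Count of max value 18 in [4, 16, 3, 11, 18, 3, 15]
`count` takes the values: 0 → 1

Answer: 1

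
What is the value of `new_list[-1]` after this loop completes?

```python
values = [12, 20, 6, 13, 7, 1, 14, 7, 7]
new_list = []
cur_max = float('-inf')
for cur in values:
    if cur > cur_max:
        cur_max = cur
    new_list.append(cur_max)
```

Running max ends at 20
`new_list` takes the values: [] → [12] → [12, 20] → [12, 20, 20] → [12, 20, 20, 20] → [12, 20, 20, 20, 20] → [12, 20, 20, 20, 20, 20] → [12, 20, 20, 20, 20, 20, 20] → [12, 20, 20, 20, 20, 20, 20, 20] → [12, 20, 20, 20, 20, 20, 20, 20, 20]
So `new_list[-1]` = 20

Answer: 20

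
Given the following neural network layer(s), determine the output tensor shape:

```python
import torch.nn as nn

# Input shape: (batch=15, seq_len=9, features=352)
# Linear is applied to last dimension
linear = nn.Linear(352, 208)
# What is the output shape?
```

Input: (15, 9, 352) -> Output: (15, 9, 208)

Answer: (15, 9, 208)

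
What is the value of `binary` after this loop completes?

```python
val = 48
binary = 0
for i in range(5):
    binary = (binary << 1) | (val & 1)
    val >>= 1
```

Reverse lowest 5 bits of 48
`binary` takes the values: 0 → 1

Answer: 1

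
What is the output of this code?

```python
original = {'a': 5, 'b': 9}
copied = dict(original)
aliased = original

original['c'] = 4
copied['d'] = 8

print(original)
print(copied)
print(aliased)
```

Key concept: dict() creates copy, assignment creates alias.
Step by step:
`original = {'a': 5, 'b': 9}` → original = {'a': 5, 'b': 9}
`copied = dict(original)` → copied = {'a': 5, 'b': 9}
`aliased = original` → aliased = {'a': 5, 'b': 9} (same object as original)
`original['c'] = 4` → original = {'a': 5, 'b': 9, 'c': 4} (same object as aliased); aliased = {'a': 5, 'b': 9, 'c': 4} (same object as original)
`copied['d'] = 8` → copied = {'a': 5, 'b': 9, 'd': 8}
`print(original)` → prints {'a': 5, 'b': 9, 'c': 4}
`print(copied)` → prints {'a': 5, 'b': 9, 'd': 8}
`print(aliased)` → prints {'a': 5, 'b': 9, 'c': 4}

Answer:
{'a': 5, 'b': 9, 'c': 4}
{'a': 5, 'b': 9, 'd': 8}
{'a': 5, 'b': 9, 'c': 4}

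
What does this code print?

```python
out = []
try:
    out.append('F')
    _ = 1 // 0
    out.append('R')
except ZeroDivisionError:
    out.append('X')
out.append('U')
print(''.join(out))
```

Execution trace: 'F' (try body) → 'X' (except ZeroDivisionError) → 'U' (after the try/except). Output: FXU

Answer: FXU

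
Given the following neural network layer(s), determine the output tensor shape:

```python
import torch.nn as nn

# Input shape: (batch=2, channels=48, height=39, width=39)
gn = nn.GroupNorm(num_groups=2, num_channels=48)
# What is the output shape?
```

Input: (2, 48, 39, 39) -> Output: (2, 48, 39, 39)

Answer: (2, 48, 39, 39)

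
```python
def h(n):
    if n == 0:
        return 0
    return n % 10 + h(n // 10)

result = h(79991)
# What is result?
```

Sum of digits of 79991: 1 + 9 + 9 + 9 + 7 = 35

Answer: 35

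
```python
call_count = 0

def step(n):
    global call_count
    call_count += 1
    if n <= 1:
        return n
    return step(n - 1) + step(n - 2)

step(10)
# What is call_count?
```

Calls(n) = 1 + Calls(n-1) + Calls(n-2); Calls(0)=Calls(1)=1. For n=10 this gives 177.

Answer: 177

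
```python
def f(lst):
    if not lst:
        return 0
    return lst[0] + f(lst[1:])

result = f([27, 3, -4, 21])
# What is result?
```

27 + 3 + (-4) + 21 + 0 = 47

Answer: 47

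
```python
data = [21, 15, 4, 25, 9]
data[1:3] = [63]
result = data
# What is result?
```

Trace:
`data = [21, 15, 4, 25, 9]` → data = [21, 15, 4, 25, 9]
`data[1:3] = [63]` → data = [21, 63, 25, 9]
`result = data` → result = [21, 63, 25, 9]
So result = [21, 63, 25, 9]

Answer: [21, 63, 25, 9]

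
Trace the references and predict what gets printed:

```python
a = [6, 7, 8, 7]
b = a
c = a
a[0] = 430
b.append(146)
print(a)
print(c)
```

Key concept: multiple aliases.
Step by step:
`a = [6, 7, 8, 7]` → a = [6, 7, 8, 7]
`b = a` → b = [6, 7, 8, 7] (same object as a)
`c = a` → c = [6, 7, 8, 7] (same object as a, b)
`a[0] = 430` → a = [430, 7, 8, 7] (same object as b, c); b = [430, 7, 8, 7] (same object as a, c); c = [430, 7, 8, 7] (same object as a, b)
`b.append(146)` → a = [430, 7, 8, 7, 146] (same object as b, c); b = [430, 7, 8, 7, 146] (same object as a, c); c = [430, 7, 8, 7, 146] (same object as a, b)
`print(a)` → prints [430, 7, 8, 7, 146]
`print(c)` → prints [430, 7, 8, 7, 146]

Answer:
[430, 7, 8, 7, 146]
[430, 7, 8, 7, 146]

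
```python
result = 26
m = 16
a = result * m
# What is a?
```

Trace:
`result = 26` → result = 26
`m = 16` → m = 16
`a = result * m` → a = 416
So a = 416

Answer: 416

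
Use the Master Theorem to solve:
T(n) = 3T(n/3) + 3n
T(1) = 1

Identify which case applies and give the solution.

a=3, b=3, f(n)=3n. log_3(3) = 1. Since c=1 = 1, Case 2 applies: T(n) = Θ(n^log_b(a) · log n) = O(n log n).

Answer: O(n log n) - Case 2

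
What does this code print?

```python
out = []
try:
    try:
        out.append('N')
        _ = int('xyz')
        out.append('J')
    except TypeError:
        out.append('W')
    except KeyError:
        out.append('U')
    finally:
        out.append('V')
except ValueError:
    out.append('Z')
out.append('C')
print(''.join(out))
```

Execution trace: 'N' (inner try body) → 'V' (inner finally) → 'Z' (outer except ValueError) → 'C' (after the try/except). Output: NVZC

Answer: NVZC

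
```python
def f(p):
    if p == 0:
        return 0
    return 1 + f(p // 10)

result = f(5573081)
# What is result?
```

Count of digits of 5573081: 7

Answer: 7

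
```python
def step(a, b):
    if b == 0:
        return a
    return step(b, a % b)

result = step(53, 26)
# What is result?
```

step(53, 26) -> step(26, 1) -> step(1, 0) -> 1

Answer: 1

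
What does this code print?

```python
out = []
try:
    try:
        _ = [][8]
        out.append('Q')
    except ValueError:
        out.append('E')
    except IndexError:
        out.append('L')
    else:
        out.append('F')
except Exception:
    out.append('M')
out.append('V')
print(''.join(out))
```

Execution trace: 'L' (inner except IndexError) → 'V' (after the try/except). Output: LV

Answer: LV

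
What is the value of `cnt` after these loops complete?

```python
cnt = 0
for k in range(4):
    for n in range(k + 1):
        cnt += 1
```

Triangle: 1 + 2 + ... + 4
`cnt` takes the values: 0 → 1 → 2 → 3 → 4 → 5 → 6 → 7 → 8 → 9 → 10

Answer: 10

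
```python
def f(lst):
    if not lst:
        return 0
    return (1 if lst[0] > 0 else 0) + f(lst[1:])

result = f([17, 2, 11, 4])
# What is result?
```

Count of positive elements in [17, 2, 11, 4] = 4

Answer: 4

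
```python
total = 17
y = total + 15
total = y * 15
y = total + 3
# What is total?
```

Trace:
`total = 17` → total = 17
`y = total + 15` → y = 32
`total = y * 15` → total = 480
`y = total + 3` → y = 483
So total = 480

Answer: 480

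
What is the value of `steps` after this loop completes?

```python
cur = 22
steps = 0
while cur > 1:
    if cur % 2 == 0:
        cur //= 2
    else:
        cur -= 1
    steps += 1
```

Steps to reduce 22 to 1
`steps` takes the values: 0 → 1 → 2 → 3 → 4 → 5 → 6

Answer: 6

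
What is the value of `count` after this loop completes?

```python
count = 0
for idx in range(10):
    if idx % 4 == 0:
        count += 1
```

Count numbers divisible by 4 in range(10)
`count` takes the values: 0 → 1 → 2 → 3

Answer: 3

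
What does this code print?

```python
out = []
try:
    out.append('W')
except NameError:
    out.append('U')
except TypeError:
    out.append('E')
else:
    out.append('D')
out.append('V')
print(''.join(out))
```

Execution trace: 'W' (try body, no exception) → 'D' (else) → 'V' (after the try/except). Output: WDV

Answer: WDV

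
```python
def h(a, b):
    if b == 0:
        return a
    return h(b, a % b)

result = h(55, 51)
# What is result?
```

h(55, 51) -> h(51, 4) -> h(4, 3) -> h(3, 1) -> h(1, 0) -> 1

Answer: 1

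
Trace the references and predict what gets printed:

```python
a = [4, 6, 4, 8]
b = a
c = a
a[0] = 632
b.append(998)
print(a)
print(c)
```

Key concept: multiple aliases.
Step by step:
`a = [4, 6, 4, 8]` → a = [4, 6, 4, 8]
`b = a` → b = [4, 6, 4, 8] (same object as a)
`c = a` → c = [4, 6, 4, 8] (same object as a, b)
`a[0] = 632` → a = [632, 6, 4, 8] (same object as b, c); b = [632, 6, 4, 8] (same object as a, c); c = [632, 6, 4, 8] (same object as a, b)
`b.append(998)` → a = [632, 6, 4, 8, 998] (same object as b, c); b = [632, 6, 4, 8, 998] (same object as a, c); c = [632, 6, 4, 8, 998] (same object as a, b)
`print(a)` → prints [632, 6, 4, 8, 998]
`print(c)` → prints [632, 6, 4, 8, 998]

Answer:
[632, 6, 4, 8, 998]
[632, 6, 4, 8, 998]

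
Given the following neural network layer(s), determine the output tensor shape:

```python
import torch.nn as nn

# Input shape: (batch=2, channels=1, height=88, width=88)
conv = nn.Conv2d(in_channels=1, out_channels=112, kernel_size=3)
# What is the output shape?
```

Input: (2, 1, 88, 88) -> Output: (2, 112, 86, 86)

Answer: (2, 112, 86, 86)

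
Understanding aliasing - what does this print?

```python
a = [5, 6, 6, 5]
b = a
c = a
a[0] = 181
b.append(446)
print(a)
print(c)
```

Key concept: multiple aliases.
Step by step:
`a = [5, 6, 6, 5]` → a = [5, 6, 6, 5]
`b = a` → b = [5, 6, 6, 5] (same object as a)
`c = a` → c = [5, 6, 6, 5] (same object as a, b)
`a[0] = 181` → a = [181, 6, 6, 5] (same object as b, c); b = [181, 6, 6, 5] (same object as a, c); c = [181, 6, 6, 5] (same object as a, b)
`b.append(446)` → a = [181, 6, 6, 5, 446] (same object as b, c); b = [181, 6, 6, 5, 446] (same object as a, c); c = [181, 6, 6, 5, 446] (same object as a, b)
`print(a)` → prints [181, 6, 6, 5, 446]
`print(c)` → prints [181, 6, 6, 5, 446]

Answer:
[181, 6, 6, 5, 446]
[181, 6, 6, 5, 446]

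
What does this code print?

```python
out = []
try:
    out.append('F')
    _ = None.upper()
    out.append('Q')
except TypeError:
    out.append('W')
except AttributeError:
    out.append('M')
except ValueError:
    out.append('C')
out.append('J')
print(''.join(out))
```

Execution trace: 'F' (try body) → 'M' (except AttributeError) → 'J' (after the try/except). Output: FMJ

Answer: FMJ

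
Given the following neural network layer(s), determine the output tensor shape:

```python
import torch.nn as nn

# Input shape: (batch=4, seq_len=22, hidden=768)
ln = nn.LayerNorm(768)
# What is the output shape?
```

Input: (4, 22, 768) -> Output: (4, 22, 768)

Answer: (4, 22, 768)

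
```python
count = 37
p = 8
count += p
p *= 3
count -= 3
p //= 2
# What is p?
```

Trace:
`count = 37` → count = 37
`p = 8` → p = 8
`count += p` → count = 45
`p *= 3` → p = 24
`count -= 3` → count = 42
`p //= 2` → p = 12
So p = 12

Answer: 12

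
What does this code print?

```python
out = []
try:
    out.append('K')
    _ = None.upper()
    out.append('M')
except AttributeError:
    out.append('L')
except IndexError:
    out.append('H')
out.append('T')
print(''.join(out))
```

Execution trace: 'K' (try body) → 'L' (except AttributeError) → 'T' (after the try/except). Output: KLT

Answer: KLT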